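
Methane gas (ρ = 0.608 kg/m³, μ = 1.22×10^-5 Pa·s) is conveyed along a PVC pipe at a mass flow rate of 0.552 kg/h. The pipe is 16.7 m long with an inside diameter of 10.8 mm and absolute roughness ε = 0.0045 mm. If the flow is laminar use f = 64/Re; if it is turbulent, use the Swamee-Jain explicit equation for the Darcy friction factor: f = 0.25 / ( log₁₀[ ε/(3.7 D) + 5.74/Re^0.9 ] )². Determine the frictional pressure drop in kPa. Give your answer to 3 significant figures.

ΔP ≈ 0.154 kPa

ṁ = 0.552 kg/h = 0.552/3600 = 0.0001533 kg/s.
A = πD²/4 = π(0.0108)²/4 = 9.161e-05 m²; mean velocity V = ṁ/(ρA) = 0.0001533/(0.608 · 9.161e-05) = 2.753 m/s.
Reynolds number Re = ρVD/μ = 0.608 · 2.753 · 0.0108 / 1.22e-05 = 1482.
Re < 2300 → laminar flow, so f = 64/Re = 64/1482 = 0.04319 (the turbulent correlation is not needed).
Darcy-Weisbach: ΔP = f(L/D)(ρV²/2) = 0.04319·(16.7/0.0108)·(0.608·2.753²/2) = 0.04319·1546·2.304 = 153.9 Pa.
ΔP = 153.9 Pa = 0.154 kPa.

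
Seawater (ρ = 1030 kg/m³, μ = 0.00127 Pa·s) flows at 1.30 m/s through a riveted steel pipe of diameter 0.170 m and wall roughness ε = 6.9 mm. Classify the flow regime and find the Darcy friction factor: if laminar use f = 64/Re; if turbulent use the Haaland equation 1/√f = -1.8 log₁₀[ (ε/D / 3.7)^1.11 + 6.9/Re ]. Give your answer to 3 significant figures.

f ≈ 0.0654

Re = ρVD/μ = 1030·1.3·0.17/0.00127 = 1.792e+05.
Re > 4000 → turbulent. ε/D = 0.0069/0.17 = 0.0406; Haaland: 1/√f = -1.8 log₁₀[0.00668 + 3.85e-05] = 3.911, so f = 0.06537.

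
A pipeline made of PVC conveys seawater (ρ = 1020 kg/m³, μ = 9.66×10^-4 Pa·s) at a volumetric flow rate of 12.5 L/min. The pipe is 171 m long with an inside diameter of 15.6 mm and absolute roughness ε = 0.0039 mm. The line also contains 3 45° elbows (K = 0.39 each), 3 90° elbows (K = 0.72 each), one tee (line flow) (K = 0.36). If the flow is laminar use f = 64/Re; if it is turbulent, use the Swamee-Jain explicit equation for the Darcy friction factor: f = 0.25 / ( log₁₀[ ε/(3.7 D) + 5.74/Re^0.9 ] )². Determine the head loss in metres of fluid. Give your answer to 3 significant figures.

h_f ≈ 18.2 m

Q = 12.5 L/min = 12.5/60000 = 0.0002083 m³/s.
Cross-sectional area A = πD²/4 = π(0.0156)²/4 = 0.0001911 m²; mean velocity V = Q/A = 0.0002083/0.0001911 = 1.09 m/s.
Reynolds number Re = ρVD/μ = 1020 · 1.09 · 0.0156 / 0.000966 = 1.795e+04.
Re > 4000 → turbulent. Relative roughness ε/D = 3.9e-06/0.0156 = 0.00025. Swamee-Jain: f = 0.25/(log₁₀[0.00025/3.7 + 5.74/1.795e+04^0.9])² = 0.25/(log₁₀[6.76e-05 + 0.000851])² = 0.25/(-3.037)² = 0.02711.
Total minor-loss coefficient ΣK = 3·0.39 + 3·0.72 + 1·0.36 = 3.69.
ΔP = [f·L/D + ΣK]·(ρV²/2) = [0.02711·171/0.0156 + 3.69]·(1020·1.09²/2) = [297.2 + 3.69]·605.9 = 1.823e+05 Pa.
Head loss h_f = ΔP/(ρg) = 1.823e+05/(1020·9.81) = 18.2 m.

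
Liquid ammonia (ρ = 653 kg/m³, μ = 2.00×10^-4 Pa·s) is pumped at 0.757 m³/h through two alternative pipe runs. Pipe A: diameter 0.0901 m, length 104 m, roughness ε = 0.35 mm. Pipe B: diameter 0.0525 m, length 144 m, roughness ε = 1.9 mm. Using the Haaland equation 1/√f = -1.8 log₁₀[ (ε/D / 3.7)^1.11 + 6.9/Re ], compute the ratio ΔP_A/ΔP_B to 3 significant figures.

ΔP_A/ΔP_B ≈ 0.0276

Pipe A: V = Q/A = 0.0002103/0.006376 = 0.03298 m/s; Re = 9702; ε/D = 0.00388; Haaland → f = 0.03622; ΔP_A = f(L/D)(ρV²/2) = 14.85 Pa.
Pipe B: V = Q/A = 0.0002103/0.002165 = 0.09714 m/s; Re = 1.665e+04; ε/D = 0.0362; Haaland → f = 0.06371; ΔP_B = f(L/D)(ρV²/2) = 538.3 Pa.
ΔP_A/ΔP_B = 14.85/538.3 = 0.0276.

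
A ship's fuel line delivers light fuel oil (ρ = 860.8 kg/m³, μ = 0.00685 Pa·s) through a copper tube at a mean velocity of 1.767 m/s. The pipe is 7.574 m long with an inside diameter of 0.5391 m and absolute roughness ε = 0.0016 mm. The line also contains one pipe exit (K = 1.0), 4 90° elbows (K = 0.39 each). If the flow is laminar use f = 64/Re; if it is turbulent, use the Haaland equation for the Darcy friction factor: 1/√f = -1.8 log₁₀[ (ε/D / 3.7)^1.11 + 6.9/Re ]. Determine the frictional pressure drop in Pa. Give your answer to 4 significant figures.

ΔP ≈ 3765 Pa

Reynolds number Re = ρVD/μ = 860.8 · 1.767 · 0.5391 / 0.00685 = 1.197e+05.
Re > 4000 → turbulent. Relative roughness ε/D = 1.6e-06/0.5391 = 2.97e-06. Haaland: 1/√f = -1.8 log₁₀[(2.97e-06/3.7)^1.11 + 6.9/1.197e+05] = -1.8 log₁₀[1.71e-07 + 5.76e-05] = 7.628, so f = 0.01718.
Total minor-loss coefficient ΣK = 1·1 + 4·0.39 = 2.56.
ΔP = [f·L/D + ΣK]·(ρV²/2) = [0.01718·7.574/0.5391 + 2.56]·(860.8·1.767²/2) = [0.2414 + 2.56]·1344 = 3765 Pa.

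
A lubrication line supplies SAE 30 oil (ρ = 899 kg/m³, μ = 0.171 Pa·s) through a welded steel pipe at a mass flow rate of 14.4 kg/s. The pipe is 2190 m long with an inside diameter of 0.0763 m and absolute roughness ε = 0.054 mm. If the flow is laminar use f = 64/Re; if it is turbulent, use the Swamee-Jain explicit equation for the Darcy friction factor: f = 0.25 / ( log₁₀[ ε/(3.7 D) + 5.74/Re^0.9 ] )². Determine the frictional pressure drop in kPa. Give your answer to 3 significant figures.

A = πD²/4 = π(0.0763)²/4 = 0.004572 m²; mean velocity V = ṁ/(ρA) = 14.4/(899 · 0.004572) = 3.503 m/s.
Reynolds number Re = ρVD/μ = 899 · 3.503 · 0.0763 / 0.171 = 1405.
Re < 2300 → laminar flow, so f = 64/Re = 64/1405 = 0.04554 (the turbulent correlation is not needed).
Darcy-Weisbach: ΔP = f(L/D)(ρV²/2) = 0.04554·(2190/0.0763)·(899·3.503²/2) = 0.04554·2.87e+04·5516 = 7.211e+06 Pa.
ΔP = 7.211e+06 Pa = 7210 kPa.

ΔP ≈ 7210 kPa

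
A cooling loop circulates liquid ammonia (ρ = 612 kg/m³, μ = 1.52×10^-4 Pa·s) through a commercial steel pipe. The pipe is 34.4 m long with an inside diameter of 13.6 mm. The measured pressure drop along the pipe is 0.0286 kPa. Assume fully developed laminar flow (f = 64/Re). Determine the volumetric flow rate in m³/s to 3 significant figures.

For laminar flow, f = 64/Re with Re = ρVD/μ, so Darcy-Weisbach reduces to ΔP = 32μLV/D². Solving for V: V = ΔP·D²/(32μL) = 28.6·(0.0136)²/(32·0.000152·34.4) = 0.03161 m/s.
Check: Re = ρVD/μ = 612·0.03161·0.0136/0.000152 = 1731 < 2300, so the laminar assumption holds.
Q = V·A = 0.03161·(π/4·0.0136²) = 4.593e-06 m³/s = 4.59×10^-6 m³/s.

Q ≈ 4.59×10^-6 m³/s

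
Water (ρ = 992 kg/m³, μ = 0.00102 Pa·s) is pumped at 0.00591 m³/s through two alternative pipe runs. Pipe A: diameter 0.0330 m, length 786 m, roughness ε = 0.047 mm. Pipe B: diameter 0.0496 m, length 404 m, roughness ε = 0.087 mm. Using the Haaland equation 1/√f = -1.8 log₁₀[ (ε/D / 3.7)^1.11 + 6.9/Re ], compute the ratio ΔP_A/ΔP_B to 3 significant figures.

ΔP_A/ΔP_B ≈ 14.0

Pipe A: V = Q/A = 0.00591/0.0008553 = 6.91 m/s; Re = 2.218e+05; ε/D = 0.00142; Haaland → f = 0.02238; ΔP_A = f(L/D)(ρV²/2) = 1.262e+07 Pa.
Pipe B: V = Q/A = 0.00591/0.001932 = 3.059 m/s; Re = 1.475e+05; ε/D = 0.00175; Haaland → f = 0.02381; ΔP_B = f(L/D)(ρV²/2) = 9e+05 Pa.
ΔP_A/ΔP_B = 1.262e+07/9e+05 = 14.0.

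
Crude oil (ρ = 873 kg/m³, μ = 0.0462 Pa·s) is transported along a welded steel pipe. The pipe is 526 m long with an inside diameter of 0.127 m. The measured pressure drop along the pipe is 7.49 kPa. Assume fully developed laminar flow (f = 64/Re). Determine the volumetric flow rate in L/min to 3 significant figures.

For laminar flow, f = 64/Re with Re = ρVD/μ, so Darcy-Weisbach reduces to ΔP = 32μLV/D². Solving for V: V = ΔP·D²/(32μL) = 7490·(0.127)²/(32·0.0462·526) = 0.1554 m/s.
Check: Re = ρVD/μ = 873·0.1554·0.127/0.0462 = 372.8 < 2300, so the laminar assumption holds.
Q = V·A = 0.1554·(π/4·0.127²) = 0.001968 m³/s = 118 L/min.

Q ≈ 118 L/min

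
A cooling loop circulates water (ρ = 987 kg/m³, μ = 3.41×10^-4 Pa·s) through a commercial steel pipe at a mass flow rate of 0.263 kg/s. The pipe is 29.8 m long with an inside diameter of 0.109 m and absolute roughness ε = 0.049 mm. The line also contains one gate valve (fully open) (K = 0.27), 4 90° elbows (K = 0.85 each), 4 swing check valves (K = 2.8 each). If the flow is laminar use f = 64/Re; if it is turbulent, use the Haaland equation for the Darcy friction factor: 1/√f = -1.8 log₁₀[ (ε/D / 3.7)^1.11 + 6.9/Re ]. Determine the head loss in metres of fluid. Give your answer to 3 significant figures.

A = πD²/4 = π(0.109)²/4 = 0.009331 m²; mean velocity V = ṁ/(ρA) = 0.263/(987 · 0.009331) = 0.02856 m/s.
Reynolds number Re = ρVD/μ = 987 · 0.02856 · 0.109 / 0.000341 = 9009.
Re > 4000 → turbulent. Relative roughness ε/D = 4.9e-05/0.109 = 0.00045. Haaland: 1/√f = -1.8 log₁₀[(0.00045/3.7)^1.11 + 6.9/9009] = -1.8 log₁₀[4.51e-05 + 0.000766] = 5.564, so f = 0.0323.
Total minor-loss coefficient ΣK = 1·0.27 + 4·0.85 + 4·2.8 = 14.9.
ΔP = [f·L/D + ΣK]·(ρV²/2) = [0.0323·29.8/0.109 + 14.9]·(987·0.02856²/2) = [8.832 + 14.9]·0.4024 = 9.538 Pa.
Head loss h_f = ΔP/(ρg) = 9.538/(987·9.81) = 9.85×10^-4 m.

h_f ≈ 9.85×10^-4 m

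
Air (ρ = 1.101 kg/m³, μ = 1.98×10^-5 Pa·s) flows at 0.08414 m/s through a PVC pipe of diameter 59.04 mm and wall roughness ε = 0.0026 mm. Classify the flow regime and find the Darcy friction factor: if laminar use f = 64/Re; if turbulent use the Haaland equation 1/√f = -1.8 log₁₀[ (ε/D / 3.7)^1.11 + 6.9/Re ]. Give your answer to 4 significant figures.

Re = ρVD/μ = 1.101·0.08414·0.05904/1.98e-05 = 276.2.
Re < 2300 → laminar, so f = 64/Re = 0.2317 (roughness is irrelevant in laminar flow).

f ≈ 0.2317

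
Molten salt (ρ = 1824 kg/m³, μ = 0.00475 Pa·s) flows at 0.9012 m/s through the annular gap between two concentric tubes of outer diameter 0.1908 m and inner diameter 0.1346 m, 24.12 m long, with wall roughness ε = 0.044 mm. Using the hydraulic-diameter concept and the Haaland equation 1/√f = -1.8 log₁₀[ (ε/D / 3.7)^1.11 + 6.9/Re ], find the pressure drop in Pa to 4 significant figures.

Hydraulic diameter D_h = 4A/P = D_o - D_i = 0.1908 - 0.1346 = 0.0562 m.
Re = ρVD_h/μ = 1824·0.9012·0.0562/0.00475 = 1.945e+04.
ε/D_h = 4.4e-05/0.0562 = 0.000783; Haaland gives 1/√f = -1.8 log₁₀[8.34e-05+0.000355] = 6.045, so f = 0.02737.
ΔP = f(L/D_h)(ρV²/2) = 0.02737·24.12/0.0562·740.7 = 8699 Pa.

ΔP ≈ 8699 Pa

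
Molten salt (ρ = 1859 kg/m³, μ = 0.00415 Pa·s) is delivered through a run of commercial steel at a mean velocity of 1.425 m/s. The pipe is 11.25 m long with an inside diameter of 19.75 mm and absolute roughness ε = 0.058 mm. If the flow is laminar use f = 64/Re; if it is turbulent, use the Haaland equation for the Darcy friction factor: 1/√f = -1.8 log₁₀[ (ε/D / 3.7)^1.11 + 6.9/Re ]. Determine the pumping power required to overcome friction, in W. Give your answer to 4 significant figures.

P ≈ 15.66 W

Reynolds number Re = ρVD/μ = 1859 · 1.425 · 0.01975 / 0.00415 = 1.261e+04.
Re > 4000 → turbulent. Relative roughness ε/D = 5.8e-05/0.01975 = 0.00294. Haaland: 1/√f = -1.8 log₁₀[(0.00294/3.7)^1.11 + 6.9/1.261e+04] = -1.8 log₁₀[0.000362 + 0.000547] = 5.474, so f = 0.03337.
Darcy-Weisbach: ΔP = f(L/D)(ρV²/2) = 0.03337·(11.25/0.01975)·(1859·1.425²/2) = 0.03337·569.6·1887 = 3.588e+04 Pa.
Q = V·A = 1.425·0.0003064 = 0.0004366 m³/s.
Pumping power P = QΔP = 0.0004366·3.588e+04 = 15.662 W = 15.66 W.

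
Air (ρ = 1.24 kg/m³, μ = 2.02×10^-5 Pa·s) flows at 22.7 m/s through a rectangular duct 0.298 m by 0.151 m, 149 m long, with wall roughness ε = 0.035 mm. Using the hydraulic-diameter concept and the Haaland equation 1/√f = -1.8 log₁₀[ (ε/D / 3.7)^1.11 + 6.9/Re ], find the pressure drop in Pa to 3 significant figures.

ΔP ≈ 3800 Pa

Hydraulic diameter D_h = 4A/P = 4·(0.298·0.151)/(2·(0.298+0.151)) = 0.18/0.898 = 0.2004 m.
Re = ρVD_h/μ = 1.24·22.7·0.2004/2.02e-05 = 2.793e+05.
ε/D_h = 3.5e-05/0.2004 = 0.000175; Haaland gives 1/√f = -1.8 log₁₀[1.58e-05+2.47e-05] = 7.907, so f = 0.01599.
ΔP = f(L/D_h)(ρV²/2) = 0.01599·149/0.2004·319.5 = 3799 Pa.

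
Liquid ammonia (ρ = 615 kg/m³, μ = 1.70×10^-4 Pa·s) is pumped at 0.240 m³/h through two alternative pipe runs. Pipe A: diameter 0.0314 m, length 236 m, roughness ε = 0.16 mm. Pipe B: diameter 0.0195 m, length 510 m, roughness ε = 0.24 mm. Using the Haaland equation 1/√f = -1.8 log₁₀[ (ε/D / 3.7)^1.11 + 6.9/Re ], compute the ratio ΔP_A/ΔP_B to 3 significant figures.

Pipe A: V = Q/A = 6.667e-05/0.0007744 = 0.08609 m/s; Re = 9779; ε/D = 0.0051; Haaland → f = 0.03767; ΔP_A = f(L/D)(ρV²/2) = 645.3 Pa.
Pipe B: V = Q/A = 6.667e-05/0.0002986 = 0.2232 m/s; Re = 1.575e+04; ε/D = 0.0123; Haaland → f = 0.04379; ΔP_B = f(L/D)(ρV²/2) = 1.755e+04 Pa.
ΔP_A/ΔP_B = 645.3/1.755e+04 = 0.0368.

ΔP_A/ΔP_B ≈ 0.0368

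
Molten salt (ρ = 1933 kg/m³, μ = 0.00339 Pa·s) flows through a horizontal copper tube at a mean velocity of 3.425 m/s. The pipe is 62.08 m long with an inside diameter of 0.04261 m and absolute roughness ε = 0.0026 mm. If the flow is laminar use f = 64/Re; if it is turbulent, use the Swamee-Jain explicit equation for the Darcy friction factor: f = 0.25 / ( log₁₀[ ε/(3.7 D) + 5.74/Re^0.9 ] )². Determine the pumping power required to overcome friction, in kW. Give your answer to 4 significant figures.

Reynolds number Re = ρVD/μ = 1933 · 3.425 · 0.04261 / 0.00339 = 8.322e+04.
Re > 4000 → turbulent. Relative roughness ε/D = 2.6e-06/0.04261 = 6.1e-05. Swamee-Jain: f = 0.25/(log₁₀[6.1e-05/3.7 + 5.74/8.322e+04^0.9])² = 0.25/(log₁₀[1.65e-05 + 0.000214])² = 0.25/(-3.637)² = 0.0189.
Darcy-Weisbach: ΔP = f(L/D)(ρV²/2) = 0.0189·(62.08/0.04261)·(1933·3.425²/2) = 0.0189·1457·1.134e+04 = 3.122e+05 Pa.
Q = V·A = 3.425·0.001426 = 0.004884 m³/s.
Pumping power P = QΔP = 0.004884·3.122e+05 = 1524.7 W = 1.525 kW.

P ≈ 1.525 kW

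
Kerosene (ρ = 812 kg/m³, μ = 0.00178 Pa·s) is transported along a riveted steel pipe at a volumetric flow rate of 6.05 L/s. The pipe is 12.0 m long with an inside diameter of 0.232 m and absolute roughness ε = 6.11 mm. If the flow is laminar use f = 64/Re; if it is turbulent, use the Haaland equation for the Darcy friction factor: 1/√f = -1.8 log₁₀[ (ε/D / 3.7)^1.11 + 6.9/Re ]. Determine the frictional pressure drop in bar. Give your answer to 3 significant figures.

Q = 6.05 L/s = 6.05/1000 = 0.00605 m³/s.
Cross-sectional area A = πD²/4 = π(0.232)²/4 = 0.04227 m²; mean velocity V = Q/A = 0.00605/0.04227 = 0.1431 m/s.
Reynolds number Re = ρVD/μ = 812 · 0.1431 · 0.232 / 0.00178 = 1.515e+04.
Re > 4000 → turbulent. Relative roughness ε/D = 0.00611/0.232 = 0.0263. Haaland: 1/√f = -1.8 log₁₀[(0.0263/3.7)^1.11 + 6.9/1.515e+04] = -1.8 log₁₀[0.00413 + 0.000456] = 4.209, so f = 0.05644.
Darcy-Weisbach: ΔP = f(L/D)(ρV²/2) = 0.05644·(12/0.232)·(812·0.1431²/2) = 0.05644·51.72·8.316 = 24.28 Pa.
ΔP = 24.28 Pa = 2.43×10^-4 bar.

ΔP ≈ 2.43×10^-4 bar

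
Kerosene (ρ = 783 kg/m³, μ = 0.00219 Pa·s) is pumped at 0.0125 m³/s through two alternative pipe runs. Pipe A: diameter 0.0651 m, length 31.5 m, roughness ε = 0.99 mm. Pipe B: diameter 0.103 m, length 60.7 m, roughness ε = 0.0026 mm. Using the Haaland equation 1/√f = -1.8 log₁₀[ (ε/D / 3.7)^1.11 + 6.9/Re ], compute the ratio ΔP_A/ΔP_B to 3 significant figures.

ΔP_A/ΔP_B ≈ 11.3

Pipe A: V = Q/A = 0.0125/0.003329 = 3.755 m/s; Re = 8.741e+04; ε/D = 0.0152; Haaland → f = 0.0445; ΔP_A = f(L/D)(ρV²/2) = 1.189e+05 Pa.
Pipe B: V = Q/A = 0.0125/0.008332 = 1.5 m/s; Re = 5.525e+04; ε/D = 2.52e-05; Haaland → f = 0.02032; ΔP_B = f(L/D)(ρV²/2) = 1.055e+04 Pa.
ΔP_A/ΔP_B = 1.189e+05/1.055e+04 = 11.3.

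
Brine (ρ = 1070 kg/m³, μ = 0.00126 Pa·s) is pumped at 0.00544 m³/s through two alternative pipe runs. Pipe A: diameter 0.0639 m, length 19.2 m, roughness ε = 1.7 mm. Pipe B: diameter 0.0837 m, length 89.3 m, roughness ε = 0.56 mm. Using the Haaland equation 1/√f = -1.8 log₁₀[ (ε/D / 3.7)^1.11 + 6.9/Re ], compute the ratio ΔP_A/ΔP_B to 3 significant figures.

Pipe A: V = Q/A = 0.00544/0.003207 = 1.696 m/s; Re = 9.205e+04; ε/D = 0.0266; Haaland → f = 0.05489; ΔP_A = f(L/D)(ρV²/2) = 2.539e+04 Pa.
Pipe B: V = Q/A = 0.00544/0.005502 = 0.9887 m/s; Re = 7.027e+04; ε/D = 0.00669; Haaland → f = 0.0343; ΔP_B = f(L/D)(ρV²/2) = 1.914e+04 Pa.
ΔP_A/ΔP_B = 2.539e+04/1.914e+04 = 1.33.

ΔP_A/ΔP_B ≈ 1.33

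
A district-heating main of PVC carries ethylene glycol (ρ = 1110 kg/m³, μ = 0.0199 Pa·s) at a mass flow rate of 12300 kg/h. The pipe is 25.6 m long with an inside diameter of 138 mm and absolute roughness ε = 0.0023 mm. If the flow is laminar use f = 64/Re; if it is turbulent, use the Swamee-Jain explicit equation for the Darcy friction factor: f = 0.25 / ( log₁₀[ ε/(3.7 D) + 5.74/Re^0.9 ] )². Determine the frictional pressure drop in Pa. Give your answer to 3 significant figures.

ΔP ≈ 176 Pa

ṁ = 12300 kg/h = 12300/3600 = 3.417 kg/s.
A = πD²/4 = π(0.138)²/4 = 0.01496 m²; mean velocity V = ṁ/(ρA) = 3.417/(1110 · 0.01496) = 0.2058 m/s.
Reynolds number Re = ρVD/μ = 1110 · 0.2058 · 0.138 / 0.0199 = 1584.
Re < 2300 → laminar flow, so f = 64/Re = 64/1584 = 0.0404 (the turbulent correlation is not needed).
Darcy-Weisbach: ΔP = f(L/D)(ρV²/2) = 0.0404·(25.6/0.138)·(1110·0.2058²/2) = 0.0404·185.5·23.5 = 176.2 Pa.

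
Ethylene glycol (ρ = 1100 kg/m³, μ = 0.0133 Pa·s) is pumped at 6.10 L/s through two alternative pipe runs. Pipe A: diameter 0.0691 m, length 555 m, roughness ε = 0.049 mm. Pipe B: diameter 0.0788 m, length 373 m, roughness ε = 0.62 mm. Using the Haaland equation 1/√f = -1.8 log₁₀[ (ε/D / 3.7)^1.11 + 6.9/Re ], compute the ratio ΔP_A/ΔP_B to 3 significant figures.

ΔP_A/ΔP_B ≈ 2.22

Pipe A: V = Q/A = 0.0061/0.00375 = 1.627 m/s; Re = 9296; ε/D = 0.000709; Haaland → f = 0.03237; ΔP_A = f(L/D)(ρV²/2) = 3.784e+05 Pa.
Pipe B: V = Q/A = 0.0061/0.004877 = 1.251 m/s; Re = 8152; ε/D = 0.00787; Haaland → f = 0.04187; ΔP_B = f(L/D)(ρV²/2) = 1.705e+05 Pa.
ΔP_A/ΔP_B = 3.784e+05/1.705e+05 = 2.22.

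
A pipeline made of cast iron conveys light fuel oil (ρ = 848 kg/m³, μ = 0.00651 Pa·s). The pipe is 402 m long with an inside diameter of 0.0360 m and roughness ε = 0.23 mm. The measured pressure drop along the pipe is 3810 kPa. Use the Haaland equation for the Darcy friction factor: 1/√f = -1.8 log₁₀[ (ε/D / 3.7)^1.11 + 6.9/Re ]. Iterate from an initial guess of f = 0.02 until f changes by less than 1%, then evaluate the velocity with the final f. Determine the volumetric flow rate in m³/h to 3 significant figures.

Q ≈ 17.4 m³/h

Rearranging Darcy-Weisbach: V = √(2·ΔP·D/(f·L·ρ)). With ε/D = 0.00023/0.036 = 0.00639, iterate starting from f = 0.02:
  f = 0.02 → V = √(2·3.81e+06·0.036/(0.02·402·848)) = 6.343 m/s; Re = ρVD/μ = 2.975e+04; f → 0.03516
  f = 0.03516 → V = 4.784 m/s; Re = 2.243e+04; f → 0.03586
  f = 0.03586 → V = 4.737 m/s; Re = 2.221e+04; f → 0.03589
Converged (Δf/f < 1%). With the final f = 0.03589: V = √(2·3.81e+06·0.036/(0.03589·402·848)) = 4.735 m/s.
Q = V·A = 4.735·(π/4·0.036²) = 0.00482 m³/s = 17.4 m³/h.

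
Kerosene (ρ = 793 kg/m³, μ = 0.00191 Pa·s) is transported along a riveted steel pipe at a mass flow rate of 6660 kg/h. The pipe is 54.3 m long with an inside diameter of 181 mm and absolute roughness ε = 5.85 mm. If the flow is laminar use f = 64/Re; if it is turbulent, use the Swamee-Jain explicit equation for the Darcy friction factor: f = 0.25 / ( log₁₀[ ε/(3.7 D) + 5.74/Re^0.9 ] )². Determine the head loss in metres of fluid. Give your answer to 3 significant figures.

ṁ = 6660 kg/h = 6660/3600 = 1.85 kg/s.
A = πD²/4 = π(0.181)²/4 = 0.02573 m²; mean velocity V = ṁ/(ρA) = 1.85/(793 · 0.02573) = 0.09067 m/s.
Reynolds number Re = ρVD/μ = 793 · 0.09067 · 0.181 / 0.00191 = 6813.
Re > 4000 → turbulent. Relative roughness ε/D = 0.00585/0.181 = 0.0323. Swamee-Jain: f = 0.25/(log₁₀[0.0323/3.7 + 5.74/6813^0.9])² = 0.25/(log₁₀[0.00874 + 0.00204])² = 0.25/(-1.968)² = 0.06457.
Darcy-Weisbach: ΔP = f(L/D)(ρV²/2) = 0.06457·(54.3/0.181)·(793·0.09067²/2) = 0.06457·300·3.259 = 63.14 Pa.
Head loss h_f = ΔP/(ρg) = 63.14/(793·9.81) = 0.00812 m.

h_f ≈ 0.00812 m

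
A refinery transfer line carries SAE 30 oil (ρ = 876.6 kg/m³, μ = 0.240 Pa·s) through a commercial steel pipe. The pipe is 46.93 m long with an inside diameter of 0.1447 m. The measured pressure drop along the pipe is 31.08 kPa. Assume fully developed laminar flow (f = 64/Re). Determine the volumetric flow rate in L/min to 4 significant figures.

Q ≈ 1781 L/min

For laminar flow, f = 64/Re with Re = ρVD/μ, so Darcy-Weisbach reduces to ΔP = 32μLV/D². Solving for V: V = ΔP·D²/(32μL) = 3.108e+04·(0.1447)²/(32·0.24·46.93) = 1.806 m/s.
Check: Re = ρVD/μ = 876.6·1.806·0.1447/0.24 = 954.3 < 2300, so the laminar assumption holds.
Q = V·A = 1.806·(π/4·0.1447²) = 0.02969 m³/s = 1781 L/min.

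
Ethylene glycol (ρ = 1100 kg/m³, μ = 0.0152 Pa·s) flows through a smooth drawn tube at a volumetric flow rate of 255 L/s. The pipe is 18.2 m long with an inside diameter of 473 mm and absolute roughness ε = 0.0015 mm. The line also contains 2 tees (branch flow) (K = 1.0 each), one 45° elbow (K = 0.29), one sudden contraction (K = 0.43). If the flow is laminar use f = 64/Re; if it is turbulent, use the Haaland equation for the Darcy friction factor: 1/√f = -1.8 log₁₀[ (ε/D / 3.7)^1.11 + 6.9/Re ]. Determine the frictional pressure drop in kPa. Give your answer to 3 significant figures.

ΔP ≈ 4.08 kPa

Q = 255 L/s = 255/1000 = 0.255 m³/s.
Cross-sectional area A = πD²/4 = π(0.473)²/4 = 0.1757 m²; mean velocity V = Q/A = 0.255/0.1757 = 1.451 m/s.
Reynolds number Re = ρVD/μ = 1100 · 1.451 · 0.473 / 0.0152 = 4.968e+04.
Re > 4000 → turbulent. Relative roughness ε/D = 1.5e-06/0.473 = 3.17e-06. Haaland: 1/√f = -1.8 log₁₀[(3.17e-06/3.7)^1.11 + 6.9/4.968e+04] = -1.8 log₁₀[1.84e-07 + 0.000139] = 6.942, so f = 0.02075.
Total minor-loss coefficient ΣK = 2·1 + 1·0.29 + 1·0.43 = 2.72.
ΔP = [f·L/D + ΣK]·(ρV²/2) = [0.02075·18.2/0.473 + 2.72]·(1100·1.451²/2) = [0.7984 + 2.72]·1158 = 4075 Pa.
ΔP = 4075 Pa = 4.08 kPa.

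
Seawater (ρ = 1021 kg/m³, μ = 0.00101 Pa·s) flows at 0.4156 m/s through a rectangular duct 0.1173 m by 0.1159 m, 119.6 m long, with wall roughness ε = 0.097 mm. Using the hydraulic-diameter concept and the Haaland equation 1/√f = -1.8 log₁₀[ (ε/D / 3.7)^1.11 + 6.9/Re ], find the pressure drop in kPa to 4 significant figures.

Hydraulic diameter D_h = 4A/P = 4·(0.1173·0.1159)/(2·(0.1173+0.1159)) = 0.05438/0.4664 = 0.1166 m.
Re = ρVD_h/μ = 1021·0.4156·0.1166/0.00101 = 4.898e+04.
ε/D_h = 9.7e-05/0.1166 = 0.000832; Haaland gives 1/√f = -1.8 log₁₀[8.92e-05+0.000141] = 6.549, so f = 0.02332.
ΔP = f(L/D_h)(ρV²/2) = 0.02332·119.6/0.1166·88.18 = 2109 Pa.
ΔP = 2.109 kPa.

ΔP ≈ 2.109 kPa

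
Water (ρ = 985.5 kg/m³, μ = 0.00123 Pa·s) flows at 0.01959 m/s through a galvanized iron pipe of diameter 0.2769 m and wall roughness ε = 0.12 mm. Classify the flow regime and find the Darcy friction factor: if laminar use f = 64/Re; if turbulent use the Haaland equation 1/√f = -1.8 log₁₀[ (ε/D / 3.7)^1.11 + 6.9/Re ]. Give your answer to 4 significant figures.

Re = ρVD/μ = 985.5·0.01959·0.2769/0.00123 = 4346.
Re > 4000 → turbulent. ε/D = 0.00012/0.2769 = 0.000433; Haaland: 1/√f = -1.8 log₁₀[4.33e-05 + 0.00159] = 5.018, so f = 0.03972.

f ≈ 0.03972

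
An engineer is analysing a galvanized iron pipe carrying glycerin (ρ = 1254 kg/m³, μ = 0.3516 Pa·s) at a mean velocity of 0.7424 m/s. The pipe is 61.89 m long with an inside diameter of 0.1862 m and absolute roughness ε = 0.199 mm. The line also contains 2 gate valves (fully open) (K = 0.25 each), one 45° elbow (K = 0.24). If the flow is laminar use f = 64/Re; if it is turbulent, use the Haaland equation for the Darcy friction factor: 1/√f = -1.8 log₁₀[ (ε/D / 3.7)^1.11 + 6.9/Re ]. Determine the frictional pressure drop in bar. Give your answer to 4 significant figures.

Reynolds number Re = ρVD/μ = 1254 · 0.7424 · 0.1862 / 0.352 = 493.
Re < 2300 → laminar flow, so f = 64/Re = 64/493 = 0.1298 (the turbulent correlation is not needed).
Total minor-loss coefficient ΣK = 2·0.25 + 1·0.24 = 0.74.
ΔP = [f·L/D + ΣK]·(ρV²/2) = [0.1298·61.89/0.1862 + 0.74]·(1254·0.7424²/2) = [43.15 + 0.74]·345.6 = 1.517e+04 Pa.
ΔP = 1.517e+04 Pa = 0.1517 bar.

ΔP ≈ 0.1517 bar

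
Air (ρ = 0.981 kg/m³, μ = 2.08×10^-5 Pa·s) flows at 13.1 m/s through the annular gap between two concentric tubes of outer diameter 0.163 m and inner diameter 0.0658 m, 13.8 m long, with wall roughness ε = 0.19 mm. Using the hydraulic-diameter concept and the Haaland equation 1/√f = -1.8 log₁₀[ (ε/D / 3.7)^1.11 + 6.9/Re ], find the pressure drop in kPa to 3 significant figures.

Hydraulic diameter D_h = 4A/P = D_o - D_i = 0.163 - 0.0658 = 0.0972 m.
Re = ρVD_h/μ = 0.981·13.1·0.0972/2.08e-05 = 6.005e+04.
ε/D_h = 0.00019/0.0972 = 0.00195; Haaland gives 1/√f = -1.8 log₁₀[0.00023+0.000115] = 6.231, so f = 0.02575.
ΔP = f(L/D_h)(ρV²/2) = 0.02575·13.8/0.0972·84.17 = 307.8 Pa.
ΔP = 0.308 kPa.

ΔP ≈ 0.308 kPa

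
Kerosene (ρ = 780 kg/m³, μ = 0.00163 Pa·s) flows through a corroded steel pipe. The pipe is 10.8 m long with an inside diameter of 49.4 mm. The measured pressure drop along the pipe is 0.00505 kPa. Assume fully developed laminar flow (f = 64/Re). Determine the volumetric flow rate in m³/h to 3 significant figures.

For laminar flow, f = 64/Re with Re = ρVD/μ, so Darcy-Weisbach reduces to ΔP = 32μLV/D². Solving for V: V = ΔP·D²/(32μL) = 5.05·(0.0494)²/(32·0.00163·10.8) = 0.02188 m/s.
Check: Re = ρVD/μ = 780·0.02188·0.0494/0.00163 = 517.2 < 2300, so the laminar assumption holds.
Q = V·A = 0.02188·(π/4·0.0494²) = 4.193e-05 m³/s = 0.151 m³/h.

Q ≈ 0.151 m³/h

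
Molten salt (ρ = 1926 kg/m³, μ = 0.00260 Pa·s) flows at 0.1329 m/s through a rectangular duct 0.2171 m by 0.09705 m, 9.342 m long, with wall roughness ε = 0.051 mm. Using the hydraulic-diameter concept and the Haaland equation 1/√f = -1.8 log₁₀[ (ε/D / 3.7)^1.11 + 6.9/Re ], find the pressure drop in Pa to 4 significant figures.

ΔP ≈ 34.57 Pa

Hydraulic diameter D_h = 4A/P = 4·(0.2171·0.09705)/(2·(0.2171+0.09705)) = 0.08428/0.6283 = 0.1341 m.
Re = ρVD_h/μ = 1926·0.1329·0.1341/0.0026 = 1.321e+04.
ε/D_h = 5.1e-05/0.1341 = 0.00038; Haaland gives 1/√f = -1.8 log₁₀[3.74e-05+0.000523] = 5.853, so f = 0.02919.
ΔP = f(L/D_h)(ρV²/2) = 0.02919·9.342/0.1341·17.01 = 34.57 Pa.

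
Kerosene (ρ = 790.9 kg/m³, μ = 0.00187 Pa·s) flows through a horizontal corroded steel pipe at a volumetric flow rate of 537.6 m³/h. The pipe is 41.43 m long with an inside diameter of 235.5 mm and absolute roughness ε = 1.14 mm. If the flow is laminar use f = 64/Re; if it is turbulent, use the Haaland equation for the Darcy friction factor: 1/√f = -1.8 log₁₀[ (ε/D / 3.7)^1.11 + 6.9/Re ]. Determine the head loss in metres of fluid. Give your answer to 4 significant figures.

Q = 537.6 m³/h = 537.6/3600 = 0.1493 m³/s.
Cross-sectional area A = πD²/4 = π(0.2355)²/4 = 0.04356 m²; mean velocity V = Q/A = 0.1493/0.04356 = 3.428 m/s.
Reynolds number Re = ρVD/μ = 790.9 · 3.428 · 0.2355 / 0.00187 = 3.415e+05.
Re > 4000 → turbulent. Relative roughness ε/D = 0.00114/0.2355 = 0.00484. Haaland: 1/√f = -1.8 log₁₀[(0.00484/3.7)^1.11 + 6.9/3.415e+05] = -1.8 log₁₀[0.00063 + 2.02e-05] = 5.736, so f = 0.03039.
Darcy-Weisbach: ΔP = f(L/D)(ρV²/2) = 0.03039·(41.43/0.2355)·(790.9·3.428²/2) = 0.03039·175.9·4648 = 2.485e+04 Pa.
Head loss h_f = ΔP/(ρg) = 2.485e+04/(790.9·9.81) = 3.203 m.

h_f ≈ 3.203 m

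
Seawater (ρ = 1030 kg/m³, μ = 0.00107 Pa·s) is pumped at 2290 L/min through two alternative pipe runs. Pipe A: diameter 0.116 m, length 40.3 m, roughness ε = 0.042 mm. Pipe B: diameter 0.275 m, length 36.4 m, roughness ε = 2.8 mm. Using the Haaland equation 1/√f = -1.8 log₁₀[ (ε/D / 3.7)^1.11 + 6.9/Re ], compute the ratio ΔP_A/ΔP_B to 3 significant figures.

Pipe A: V = Q/A = 0.03817/0.01057 = 3.611 m/s; Re = 4.033e+05; ε/D = 0.000362; Haaland → f = 0.01685; ΔP_A = f(L/D)(ρV²/2) = 3.933e+04 Pa.
Pipe B: V = Q/A = 0.03817/0.0594 = 0.6426 m/s; Re = 1.701e+05; ε/D = 0.0102; Haaland → f = 0.03854; ΔP_B = f(L/D)(ρV²/2) = 1085 Pa.
ΔP_A/ΔP_B = 3.933e+04/1085 = 36.3.

ΔP_A/ΔP_B ≈ 36.3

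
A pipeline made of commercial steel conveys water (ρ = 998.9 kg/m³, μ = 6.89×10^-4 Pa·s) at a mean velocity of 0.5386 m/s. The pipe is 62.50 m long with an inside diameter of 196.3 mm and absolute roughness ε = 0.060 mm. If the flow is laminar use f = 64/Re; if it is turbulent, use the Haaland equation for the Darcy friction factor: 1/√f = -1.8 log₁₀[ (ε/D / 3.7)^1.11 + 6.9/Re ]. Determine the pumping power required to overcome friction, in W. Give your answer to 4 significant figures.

Reynolds number Re = ρVD/μ = 998.9 · 0.5386 · 0.1963 / 0.000689 = 1.533e+05.
Re > 4000 → turbulent. Relative roughness ε/D = 6e-05/0.1963 = 0.000306. Haaland: 1/√f = -1.8 log₁₀[(0.000306/3.7)^1.11 + 6.9/1.533e+05] = -1.8 log₁₀[2.94e-05 + 4.5e-05] = 7.431, so f = 0.01811.
Darcy-Weisbach: ΔP = f(L/D)(ρV²/2) = 0.01811·(62.5/0.1963)·(998.9·0.5386²/2) = 0.01811·318.4·144.9 = 835.3 Pa.
Q = V·A = 0.5386·0.03026 = 0.0163 m³/s.
Pumping power P = QΔP = 0.0163·835.3 = 13.616 W = 13.62 W.

P ≈ 13.62 W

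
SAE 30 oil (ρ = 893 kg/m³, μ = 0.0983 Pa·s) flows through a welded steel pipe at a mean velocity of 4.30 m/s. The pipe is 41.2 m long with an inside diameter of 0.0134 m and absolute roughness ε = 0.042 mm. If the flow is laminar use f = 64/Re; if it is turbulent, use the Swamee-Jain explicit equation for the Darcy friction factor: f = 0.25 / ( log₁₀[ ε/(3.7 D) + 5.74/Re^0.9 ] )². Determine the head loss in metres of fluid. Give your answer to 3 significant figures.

Reynolds number Re = ρVD/μ = 893 · 4.3 · 0.0134 / 0.0983 = 523.4.
Re < 2300 → laminar flow, so f = 64/Re = 64/523.4 = 0.1223 (the turbulent correlation is not needed).
Darcy-Weisbach: ΔP = f(L/D)(ρV²/2) = 0.1223·(41.2/0.0134)·(893·4.3²/2) = 0.1223·3075·8256 = 3.104e+06 Pa.
Head loss h_f = ΔP/(ρg) = 3.104e+06/(893·9.81) = 354 m.

h_f ≈ 354 m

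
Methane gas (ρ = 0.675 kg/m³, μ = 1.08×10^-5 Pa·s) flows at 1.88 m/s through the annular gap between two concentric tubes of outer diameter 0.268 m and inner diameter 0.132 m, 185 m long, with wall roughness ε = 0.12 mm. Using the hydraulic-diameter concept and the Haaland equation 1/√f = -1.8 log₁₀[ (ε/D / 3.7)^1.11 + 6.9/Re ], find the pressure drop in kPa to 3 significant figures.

Hydraulic diameter D_h = 4A/P = D_o - D_i = 0.268 - 0.132 = 0.136 m.
Re = ρVD_h/μ = 0.675·1.88·0.136/1.08e-05 = 1.598e+04.
ε/D_h = 0.00012/0.136 = 0.000882; Haaland gives 1/√f = -1.8 log₁₀[9.53e-05+0.000432] = 5.901, so f = 0.02872.
ΔP = f(L/D_h)(ρV²/2) = 0.02872·185/0.136·1.193 = 46.6 Pa.
ΔP = 0.0466 kPa.

ΔP ≈ 0.0466 kPa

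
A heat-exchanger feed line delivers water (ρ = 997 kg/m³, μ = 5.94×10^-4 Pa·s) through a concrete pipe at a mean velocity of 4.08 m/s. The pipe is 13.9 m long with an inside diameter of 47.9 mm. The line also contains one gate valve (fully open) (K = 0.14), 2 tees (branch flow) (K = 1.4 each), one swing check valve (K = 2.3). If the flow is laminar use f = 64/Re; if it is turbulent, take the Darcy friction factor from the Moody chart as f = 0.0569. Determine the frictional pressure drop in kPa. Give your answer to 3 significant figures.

Reynolds number Re = ρVD/μ = 997 · 4.08 · 0.0479 / 0.000594 = 3.28e+05.
Re > 4000 → turbulent; use the Moody-chart value f = 0.0569.
Total minor-loss coefficient ΣK = 1·0.14 + 2·1.4 + 1·2.3 = 5.24.
ΔP = [f·L/D + ΣK]·(ρV²/2) = [0.0569·13.9/0.0479 + 5.24]·(997·4.08²/2) = [16.51 + 5.24]·8298 = 1.805e+05 Pa.
ΔP = 1.805e+05 Pa = 181 kPa.

ΔP ≈ 181 kPa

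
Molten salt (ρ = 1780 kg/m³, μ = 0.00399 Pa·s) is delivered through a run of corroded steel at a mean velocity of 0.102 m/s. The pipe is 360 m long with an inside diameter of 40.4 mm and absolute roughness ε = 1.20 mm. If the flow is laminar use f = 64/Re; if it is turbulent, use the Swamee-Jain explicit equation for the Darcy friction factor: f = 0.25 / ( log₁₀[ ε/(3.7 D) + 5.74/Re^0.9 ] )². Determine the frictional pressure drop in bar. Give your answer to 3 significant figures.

ΔP ≈ 0.0287 bar

Reynolds number Re = ρVD/μ = 1780 · 0.102 · 0.0404 / 0.00399 = 1838.
Re < 2300 → laminar flow, so f = 64/Re = 64/1838 = 0.03481 (the turbulent correlation is not needed).
Darcy-Weisbach: ΔP = f(L/D)(ρV²/2) = 0.03481·(360/0.0404)·(1780·0.102²/2) = 0.03481·8911·9.26 = 2873 Pa.
ΔP = 2873 Pa = 0.0287 bar.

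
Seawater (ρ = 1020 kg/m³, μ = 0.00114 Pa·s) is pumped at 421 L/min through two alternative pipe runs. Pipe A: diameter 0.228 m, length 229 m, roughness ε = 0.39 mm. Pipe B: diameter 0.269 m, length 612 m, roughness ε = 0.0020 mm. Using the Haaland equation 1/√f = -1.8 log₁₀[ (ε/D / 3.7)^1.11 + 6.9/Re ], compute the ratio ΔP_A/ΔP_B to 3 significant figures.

ΔP_A/ΔP_B ≈ 0.975

Pipe A: V = Q/A = 0.007017/0.04083 = 0.1719 m/s; Re = 3.506e+04; ε/D = 0.00171; Haaland → f = 0.02665; ΔP_A = f(L/D)(ρV²/2) = 403.2 Pa.
Pipe B: V = Q/A = 0.007017/0.05683 = 0.1235 m/s; Re = 2.972e+04; ε/D = 7.43e-06; Haaland → f = 0.02338; ΔP_B = f(L/D)(ρV²/2) = 413.5 Pa.
ΔP_A/ΔP_B = 403.2/413.5 = 0.975.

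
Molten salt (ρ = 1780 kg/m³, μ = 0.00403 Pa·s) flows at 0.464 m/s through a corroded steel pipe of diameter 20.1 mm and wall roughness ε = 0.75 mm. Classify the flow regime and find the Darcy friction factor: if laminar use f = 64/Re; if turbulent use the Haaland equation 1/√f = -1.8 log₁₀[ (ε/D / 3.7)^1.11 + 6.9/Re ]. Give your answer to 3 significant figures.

Re = ρVD/μ = 1780·0.464·0.0201/0.00403 = 4119.
Re > 4000 → turbulent. ε/D = 0.00075/0.0201 = 0.0373; Haaland: 1/√f = -1.8 log₁₀[0.00608 + 0.00168] = 3.799, so f = 0.06931.

f ≈ 0.0693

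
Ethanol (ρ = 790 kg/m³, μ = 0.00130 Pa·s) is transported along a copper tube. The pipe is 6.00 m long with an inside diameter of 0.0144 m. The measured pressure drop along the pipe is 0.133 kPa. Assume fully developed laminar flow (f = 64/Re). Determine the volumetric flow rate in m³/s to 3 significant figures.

Q ≈ 1.80×10^-5 m³/s

For laminar flow, f = 64/Re with Re = ρVD/μ, so Darcy-Weisbach reduces to ΔP = 32μLV/D². Solving for V: V = ΔP·D²/(32μL) = 133·(0.0144)²/(32·0.0013·6) = 0.1105 m/s.
Check: Re = ρVD/μ = 790·0.1105·0.0144/0.0013 = 966.9 < 2300, so the laminar assumption holds.
Q = V·A = 0.1105·(π/4·0.0144²) = 1.799e-05 m³/s = 1.80×10^-5 m³/s.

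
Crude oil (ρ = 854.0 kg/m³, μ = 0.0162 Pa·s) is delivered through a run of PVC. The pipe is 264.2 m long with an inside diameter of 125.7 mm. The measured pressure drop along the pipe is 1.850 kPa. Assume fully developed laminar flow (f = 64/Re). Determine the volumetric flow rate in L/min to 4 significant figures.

Q ≈ 158.9 L/min

For laminar flow, f = 64/Re with Re = ρVD/μ, so Darcy-Weisbach reduces to ΔP = 32μLV/D². Solving for V: V = ΔP·D²/(32μL) = 1850·(0.1257)²/(32·0.0162·264.2) = 0.2134 m/s.
Check: Re = ρVD/μ = 854·0.2134·0.1257/0.0162 = 1414 < 2300, so the laminar assumption holds.
Q = V·A = 0.2134·(π/4·0.1257²) = 0.002649 m³/s = 158.9 L/min.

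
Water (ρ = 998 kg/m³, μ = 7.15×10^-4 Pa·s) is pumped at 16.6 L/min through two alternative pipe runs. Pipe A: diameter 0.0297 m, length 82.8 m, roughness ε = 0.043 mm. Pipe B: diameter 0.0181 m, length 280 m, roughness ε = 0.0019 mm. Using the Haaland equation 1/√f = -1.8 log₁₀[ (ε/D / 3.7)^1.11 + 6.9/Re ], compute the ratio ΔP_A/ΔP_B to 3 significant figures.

ΔP_A/ΔP_B ≈ 0.0304

Pipe A: V = Q/A = 0.0002767/0.0006928 = 0.3994 m/s; Re = 1.656e+04; ε/D = 0.00145; Haaland → f = 0.02949; ΔP_A = f(L/D)(ρV²/2) = 6542 Pa.
Pipe B: V = Q/A = 0.0002767/0.0002573 = 1.075 m/s; Re = 2.717e+04; ε/D = 0.000105; Haaland → f = 0.02408; ΔP_B = f(L/D)(ρV²/2) = 2.149e+05 Pa.
ΔP_A/ΔP_B = 6542/2.149e+05 = 0.0304.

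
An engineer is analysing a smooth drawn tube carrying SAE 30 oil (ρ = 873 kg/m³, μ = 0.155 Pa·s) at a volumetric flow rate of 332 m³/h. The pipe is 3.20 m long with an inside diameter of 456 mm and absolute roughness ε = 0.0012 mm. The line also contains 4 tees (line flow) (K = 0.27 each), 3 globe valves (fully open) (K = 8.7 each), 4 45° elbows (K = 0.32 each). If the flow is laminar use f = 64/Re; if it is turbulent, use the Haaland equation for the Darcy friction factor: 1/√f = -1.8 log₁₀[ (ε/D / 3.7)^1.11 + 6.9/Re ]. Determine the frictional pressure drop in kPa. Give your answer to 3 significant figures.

ΔP ≈ 4.00 kPa

Q = 332 m³/h = 332/3600 = 0.09222 m³/s.
Cross-sectional area A = πD²/4 = π(0.456)²/4 = 0.1633 m²; mean velocity V = Q/A = 0.09222/0.1633 = 0.5647 m/s.
Reynolds number Re = ρVD/μ = 873 · 0.5647 · 0.456 / 0.155 = 1450.
Re < 2300 → laminar flow, so f = 64/Re = 64/1450 = 0.04413 (the turbulent correlation is not needed).
Total minor-loss coefficient ΣK = 4·0.27 + 3·8.7 + 4·0.32 = 28.5.
ΔP = [f·L/D + ΣK]·(ρV²/2) = [0.04413·3.2/0.456 + 28.5]·(873·0.5647²/2) = [0.3097 + 28.5]·139.2 = 4005 Pa.
ΔP = 4005 Pa = 4.00 kPa.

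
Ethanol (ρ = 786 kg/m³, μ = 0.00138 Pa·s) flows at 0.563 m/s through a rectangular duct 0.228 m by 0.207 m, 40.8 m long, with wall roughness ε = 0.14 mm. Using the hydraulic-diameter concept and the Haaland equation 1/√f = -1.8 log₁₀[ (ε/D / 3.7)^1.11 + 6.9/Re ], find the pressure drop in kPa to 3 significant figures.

ΔP ≈ 0.506 kPa

Hydraulic diameter D_h = 4A/P = 4·(0.228·0.207)/(2·(0.228+0.207)) = 0.1888/0.87 = 0.217 m.
Re = ρVD_h/μ = 786·0.563·0.217/0.00138 = 6.958e+04.
ε/D_h = 0.00014/0.217 = 0.000645; Haaland gives 1/√f = -1.8 log₁₀[6.73e-05+9.92e-05] = 6.802, so f = 0.02162.
ΔP = f(L/D_h)(ρV²/2) = 0.02162·40.8/0.217·124.6 = 506.3 Pa.
ΔP = 0.506 kPa.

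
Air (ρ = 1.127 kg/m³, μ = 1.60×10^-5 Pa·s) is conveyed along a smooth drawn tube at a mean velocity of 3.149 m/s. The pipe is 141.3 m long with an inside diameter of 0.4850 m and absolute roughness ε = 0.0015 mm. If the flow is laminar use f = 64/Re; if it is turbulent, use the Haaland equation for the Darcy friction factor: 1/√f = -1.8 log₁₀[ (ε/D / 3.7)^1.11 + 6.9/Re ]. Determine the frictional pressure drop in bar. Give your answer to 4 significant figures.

Reynolds number Re = ρVD/μ = 1.127 · 3.149 · 0.485 / 1.6e-05 = 1.076e+05.
Re > 4000 → turbulent. Relative roughness ε/D = 1.5e-06/0.485 = 3.09e-06. Haaland: 1/√f = -1.8 log₁₀[(3.09e-06/3.7)^1.11 + 6.9/1.076e+05] = -1.8 log₁₀[1.79e-07 + 6.41e-05] = 7.545, so f = 0.01757.
Darcy-Weisbach: ΔP = f(L/D)(ρV²/2) = 0.01757·(141.3/0.485)·(1.127·3.149²/2) = 0.01757·291.3·5.588 = 28.6 Pa.
ΔP = 28.6 Pa = 2.860×10^-4 bar.

ΔP ≈ 2.860×10^-4 bar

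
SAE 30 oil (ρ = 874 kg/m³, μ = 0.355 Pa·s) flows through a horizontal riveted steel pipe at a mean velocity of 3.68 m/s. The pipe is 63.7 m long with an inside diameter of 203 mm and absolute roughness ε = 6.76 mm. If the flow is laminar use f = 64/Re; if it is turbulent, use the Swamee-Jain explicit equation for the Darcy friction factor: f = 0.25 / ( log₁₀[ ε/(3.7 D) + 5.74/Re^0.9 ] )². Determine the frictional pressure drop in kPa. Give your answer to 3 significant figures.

ΔP ≈ 64.6 kPa

Reynolds number Re = ρVD/μ = 874 · 3.68 · 0.203 / 0.355 = 1839.
Re < 2300 → laminar flow, so f = 64/Re = 64/1839 = 0.0348 (the turbulent correlation is not needed).
Darcy-Weisbach: ΔP = f(L/D)(ρV²/2) = 0.0348·(63.7/0.203)·(874·3.68²/2) = 0.0348·313.8·5918 = 6.462e+04 Pa.
ΔP = 6.462e+04 Pa = 64.6 kPa.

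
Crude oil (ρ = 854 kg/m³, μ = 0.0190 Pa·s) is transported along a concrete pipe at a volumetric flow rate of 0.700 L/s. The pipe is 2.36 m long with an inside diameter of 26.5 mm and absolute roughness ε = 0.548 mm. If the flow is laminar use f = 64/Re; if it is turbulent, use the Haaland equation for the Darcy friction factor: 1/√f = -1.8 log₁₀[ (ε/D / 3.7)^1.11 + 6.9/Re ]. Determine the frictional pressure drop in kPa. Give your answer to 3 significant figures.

Q = 0.700 L/s = 0.700/1000 = 0.0007 m³/s.
Cross-sectional area A = πD²/4 = π(0.0265)²/4 = 0.0005515 m²; mean velocity V = Q/A = 0.0007/0.0005515 = 1.269 m/s.
Reynolds number Re = ρVD/μ = 854 · 1.269 · 0.0265 / 0.019 = 1512.
Re < 2300 → laminar flow, so f = 64/Re = 64/1512 = 0.04234 (the turbulent correlation is not needed).
Darcy-Weisbach: ΔP = f(L/D)(ρV²/2) = 0.04234·(2.36/0.0265)·(854·1.269²/2) = 0.04234·89.06·687.8 = 2593 Pa.
ΔP = 2593 Pa = 2.59 kPa.

ΔP ≈ 2.59 kPa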